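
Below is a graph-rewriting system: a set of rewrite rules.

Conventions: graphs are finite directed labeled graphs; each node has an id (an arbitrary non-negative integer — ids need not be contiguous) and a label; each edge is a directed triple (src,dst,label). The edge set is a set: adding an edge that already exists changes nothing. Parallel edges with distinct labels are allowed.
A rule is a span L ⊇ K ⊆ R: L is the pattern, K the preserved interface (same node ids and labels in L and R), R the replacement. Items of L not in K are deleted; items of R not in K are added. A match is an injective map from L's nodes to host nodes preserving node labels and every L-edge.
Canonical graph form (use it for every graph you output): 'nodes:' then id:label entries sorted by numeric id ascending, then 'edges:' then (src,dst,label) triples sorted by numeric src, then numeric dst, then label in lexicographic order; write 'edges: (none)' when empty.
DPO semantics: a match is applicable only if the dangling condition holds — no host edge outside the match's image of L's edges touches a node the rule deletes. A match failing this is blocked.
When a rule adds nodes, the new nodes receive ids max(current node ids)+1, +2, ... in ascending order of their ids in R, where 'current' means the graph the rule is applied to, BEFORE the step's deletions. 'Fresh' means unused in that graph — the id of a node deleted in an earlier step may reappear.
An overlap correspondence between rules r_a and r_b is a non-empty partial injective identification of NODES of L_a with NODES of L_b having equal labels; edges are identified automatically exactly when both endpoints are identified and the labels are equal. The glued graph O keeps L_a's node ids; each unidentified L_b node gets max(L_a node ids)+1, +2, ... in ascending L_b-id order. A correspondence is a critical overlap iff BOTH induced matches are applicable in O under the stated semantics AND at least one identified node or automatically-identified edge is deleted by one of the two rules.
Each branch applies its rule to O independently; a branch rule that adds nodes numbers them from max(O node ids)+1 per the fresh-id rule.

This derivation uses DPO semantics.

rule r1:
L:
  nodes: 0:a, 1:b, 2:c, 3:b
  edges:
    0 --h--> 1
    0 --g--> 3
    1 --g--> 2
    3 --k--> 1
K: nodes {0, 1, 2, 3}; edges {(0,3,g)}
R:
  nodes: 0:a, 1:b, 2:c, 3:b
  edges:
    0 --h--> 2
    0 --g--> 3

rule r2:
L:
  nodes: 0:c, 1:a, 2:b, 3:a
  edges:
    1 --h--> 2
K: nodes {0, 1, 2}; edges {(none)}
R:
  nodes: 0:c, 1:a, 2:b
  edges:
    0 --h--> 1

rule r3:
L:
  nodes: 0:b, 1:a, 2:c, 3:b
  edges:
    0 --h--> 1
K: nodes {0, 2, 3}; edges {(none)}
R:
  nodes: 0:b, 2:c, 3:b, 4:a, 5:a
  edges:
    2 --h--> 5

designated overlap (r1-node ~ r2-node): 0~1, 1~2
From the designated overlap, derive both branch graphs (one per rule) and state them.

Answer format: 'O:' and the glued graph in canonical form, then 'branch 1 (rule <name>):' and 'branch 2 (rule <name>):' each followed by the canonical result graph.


O:
nodes: 0:a, 1:b, 2:c, 3:b, 4:c, 5:a
edges: (0,1,h); (0,3,g); (1,2,g); (3,1,k)
branch 1 (rule r1):
nodes: 0:a, 1:b, 2:c, 3:b, 4:c, 5:a
edges: (0,2,h); (0,3,g)
branch 2 (rule r2):
nodes: 0:a, 1:b, 2:c, 3:b, 4:c
edges: (0,3,g); (1,2,g); (3,1,k); (4,0,h)


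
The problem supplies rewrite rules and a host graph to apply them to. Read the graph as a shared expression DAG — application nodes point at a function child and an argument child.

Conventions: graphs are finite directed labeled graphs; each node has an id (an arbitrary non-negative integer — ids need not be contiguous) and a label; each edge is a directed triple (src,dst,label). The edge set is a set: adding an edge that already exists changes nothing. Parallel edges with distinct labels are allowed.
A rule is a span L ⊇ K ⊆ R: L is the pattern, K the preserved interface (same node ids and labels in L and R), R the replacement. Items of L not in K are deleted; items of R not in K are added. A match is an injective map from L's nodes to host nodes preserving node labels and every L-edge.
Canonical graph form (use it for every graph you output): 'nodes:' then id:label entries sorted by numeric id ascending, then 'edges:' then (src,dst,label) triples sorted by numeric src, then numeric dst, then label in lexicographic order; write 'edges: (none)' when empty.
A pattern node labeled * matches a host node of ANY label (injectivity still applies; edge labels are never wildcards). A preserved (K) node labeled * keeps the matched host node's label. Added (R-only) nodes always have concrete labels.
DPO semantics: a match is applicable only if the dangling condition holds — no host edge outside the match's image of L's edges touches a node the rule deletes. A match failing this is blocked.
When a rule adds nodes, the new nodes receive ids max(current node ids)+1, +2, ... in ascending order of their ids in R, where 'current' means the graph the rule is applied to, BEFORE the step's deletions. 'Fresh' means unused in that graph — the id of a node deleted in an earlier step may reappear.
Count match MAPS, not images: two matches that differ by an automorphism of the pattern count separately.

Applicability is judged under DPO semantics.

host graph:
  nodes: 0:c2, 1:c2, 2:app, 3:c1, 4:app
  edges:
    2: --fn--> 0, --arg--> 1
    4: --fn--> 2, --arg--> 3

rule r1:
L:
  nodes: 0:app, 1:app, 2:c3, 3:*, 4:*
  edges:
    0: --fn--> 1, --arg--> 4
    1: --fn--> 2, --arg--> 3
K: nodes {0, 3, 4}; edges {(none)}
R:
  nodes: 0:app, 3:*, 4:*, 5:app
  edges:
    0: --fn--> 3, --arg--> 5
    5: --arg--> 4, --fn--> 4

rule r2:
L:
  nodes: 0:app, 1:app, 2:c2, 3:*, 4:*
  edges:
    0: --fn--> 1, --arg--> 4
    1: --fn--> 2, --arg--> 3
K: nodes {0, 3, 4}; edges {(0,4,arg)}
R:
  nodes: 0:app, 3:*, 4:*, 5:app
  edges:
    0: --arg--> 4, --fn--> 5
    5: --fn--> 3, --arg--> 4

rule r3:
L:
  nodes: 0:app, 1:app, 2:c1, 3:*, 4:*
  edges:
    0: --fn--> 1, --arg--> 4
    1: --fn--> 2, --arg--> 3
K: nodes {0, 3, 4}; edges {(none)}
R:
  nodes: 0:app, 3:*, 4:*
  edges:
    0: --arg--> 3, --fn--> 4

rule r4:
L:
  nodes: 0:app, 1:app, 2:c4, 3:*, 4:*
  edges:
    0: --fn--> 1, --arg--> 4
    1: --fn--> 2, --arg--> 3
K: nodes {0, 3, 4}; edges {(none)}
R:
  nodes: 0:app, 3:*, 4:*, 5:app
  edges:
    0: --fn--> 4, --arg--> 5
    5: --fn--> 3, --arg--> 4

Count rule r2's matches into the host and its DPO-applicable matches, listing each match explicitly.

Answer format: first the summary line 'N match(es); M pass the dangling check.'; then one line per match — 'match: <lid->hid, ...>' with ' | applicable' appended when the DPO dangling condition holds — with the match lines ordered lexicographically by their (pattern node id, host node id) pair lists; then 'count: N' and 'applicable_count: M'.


1 match(es); 1 pass the dangling check.
match: 0->4, 1->2, 2->0, 3->1, 4->3 | applicable
count: 1
applicable_count: 1


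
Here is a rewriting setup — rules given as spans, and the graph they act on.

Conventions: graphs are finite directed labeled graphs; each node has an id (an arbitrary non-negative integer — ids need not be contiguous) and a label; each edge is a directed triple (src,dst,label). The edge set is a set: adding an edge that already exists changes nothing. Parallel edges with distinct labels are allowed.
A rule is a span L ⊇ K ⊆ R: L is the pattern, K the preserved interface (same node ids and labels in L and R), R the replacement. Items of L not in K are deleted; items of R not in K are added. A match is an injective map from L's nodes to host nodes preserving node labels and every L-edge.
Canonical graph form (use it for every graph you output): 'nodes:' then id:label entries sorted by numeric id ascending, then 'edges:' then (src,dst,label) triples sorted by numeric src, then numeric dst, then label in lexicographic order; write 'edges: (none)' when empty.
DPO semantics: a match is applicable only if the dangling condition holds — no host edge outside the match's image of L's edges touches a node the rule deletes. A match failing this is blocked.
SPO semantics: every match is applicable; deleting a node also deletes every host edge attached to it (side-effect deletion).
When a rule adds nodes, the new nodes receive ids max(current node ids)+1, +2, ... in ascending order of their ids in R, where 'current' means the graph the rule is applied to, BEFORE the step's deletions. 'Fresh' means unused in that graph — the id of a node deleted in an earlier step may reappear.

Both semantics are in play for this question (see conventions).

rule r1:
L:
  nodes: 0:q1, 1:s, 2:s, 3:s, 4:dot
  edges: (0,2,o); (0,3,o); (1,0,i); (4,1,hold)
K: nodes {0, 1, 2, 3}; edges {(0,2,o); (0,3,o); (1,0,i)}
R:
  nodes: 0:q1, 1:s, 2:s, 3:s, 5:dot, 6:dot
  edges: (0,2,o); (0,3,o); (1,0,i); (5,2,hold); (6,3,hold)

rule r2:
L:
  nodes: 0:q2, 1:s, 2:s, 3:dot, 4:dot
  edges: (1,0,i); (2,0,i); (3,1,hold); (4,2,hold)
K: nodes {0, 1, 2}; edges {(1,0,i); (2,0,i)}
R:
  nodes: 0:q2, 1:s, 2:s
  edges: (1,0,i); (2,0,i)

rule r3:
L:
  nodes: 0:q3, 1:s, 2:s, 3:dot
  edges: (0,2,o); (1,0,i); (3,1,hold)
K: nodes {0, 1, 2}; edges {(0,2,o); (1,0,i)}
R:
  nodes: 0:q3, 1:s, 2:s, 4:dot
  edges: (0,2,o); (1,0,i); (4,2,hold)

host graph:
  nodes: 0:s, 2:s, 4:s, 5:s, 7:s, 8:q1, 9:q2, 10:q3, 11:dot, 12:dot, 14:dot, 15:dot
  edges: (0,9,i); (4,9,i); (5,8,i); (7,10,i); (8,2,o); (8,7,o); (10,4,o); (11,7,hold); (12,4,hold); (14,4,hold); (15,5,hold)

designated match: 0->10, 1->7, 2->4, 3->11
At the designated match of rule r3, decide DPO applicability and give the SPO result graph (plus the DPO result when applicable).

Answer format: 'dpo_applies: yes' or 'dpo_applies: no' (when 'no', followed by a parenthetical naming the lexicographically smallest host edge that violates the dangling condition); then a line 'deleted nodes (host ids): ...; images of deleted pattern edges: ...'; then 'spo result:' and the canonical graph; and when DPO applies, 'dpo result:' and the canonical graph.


dpo_applies: yes
deleted nodes (host ids): 11; images of deleted pattern edges: (11,7,hold)
spo result:
nodes: 0:s, 2:s, 4:s, 5:s, 7:s, 8:q1, 9:q2, 10:q3, 12:dot, 14:dot, 15:dot, 16:dot
edges: (0,9,i); (4,9,i); (5,8,i); (7,10,i); (8,2,o); (8,7,o); (10,4,o); (12,4,hold); (14,4,hold); (15,5,hold); (16,4,hold)
dpo result:
nodes: 0:s, 2:s, 4:s, 5:s, 7:s, 8:q1, 9:q2, 10:q3, 12:dot, 14:dot, 15:dot, 16:dot
edges: (0,9,i); (4,9,i); (5,8,i); (7,10,i); (8,2,o); (8,7,o); (10,4,o); (12,4,hold); (14,4,hold); (15,5,hold); (16,4,hold)


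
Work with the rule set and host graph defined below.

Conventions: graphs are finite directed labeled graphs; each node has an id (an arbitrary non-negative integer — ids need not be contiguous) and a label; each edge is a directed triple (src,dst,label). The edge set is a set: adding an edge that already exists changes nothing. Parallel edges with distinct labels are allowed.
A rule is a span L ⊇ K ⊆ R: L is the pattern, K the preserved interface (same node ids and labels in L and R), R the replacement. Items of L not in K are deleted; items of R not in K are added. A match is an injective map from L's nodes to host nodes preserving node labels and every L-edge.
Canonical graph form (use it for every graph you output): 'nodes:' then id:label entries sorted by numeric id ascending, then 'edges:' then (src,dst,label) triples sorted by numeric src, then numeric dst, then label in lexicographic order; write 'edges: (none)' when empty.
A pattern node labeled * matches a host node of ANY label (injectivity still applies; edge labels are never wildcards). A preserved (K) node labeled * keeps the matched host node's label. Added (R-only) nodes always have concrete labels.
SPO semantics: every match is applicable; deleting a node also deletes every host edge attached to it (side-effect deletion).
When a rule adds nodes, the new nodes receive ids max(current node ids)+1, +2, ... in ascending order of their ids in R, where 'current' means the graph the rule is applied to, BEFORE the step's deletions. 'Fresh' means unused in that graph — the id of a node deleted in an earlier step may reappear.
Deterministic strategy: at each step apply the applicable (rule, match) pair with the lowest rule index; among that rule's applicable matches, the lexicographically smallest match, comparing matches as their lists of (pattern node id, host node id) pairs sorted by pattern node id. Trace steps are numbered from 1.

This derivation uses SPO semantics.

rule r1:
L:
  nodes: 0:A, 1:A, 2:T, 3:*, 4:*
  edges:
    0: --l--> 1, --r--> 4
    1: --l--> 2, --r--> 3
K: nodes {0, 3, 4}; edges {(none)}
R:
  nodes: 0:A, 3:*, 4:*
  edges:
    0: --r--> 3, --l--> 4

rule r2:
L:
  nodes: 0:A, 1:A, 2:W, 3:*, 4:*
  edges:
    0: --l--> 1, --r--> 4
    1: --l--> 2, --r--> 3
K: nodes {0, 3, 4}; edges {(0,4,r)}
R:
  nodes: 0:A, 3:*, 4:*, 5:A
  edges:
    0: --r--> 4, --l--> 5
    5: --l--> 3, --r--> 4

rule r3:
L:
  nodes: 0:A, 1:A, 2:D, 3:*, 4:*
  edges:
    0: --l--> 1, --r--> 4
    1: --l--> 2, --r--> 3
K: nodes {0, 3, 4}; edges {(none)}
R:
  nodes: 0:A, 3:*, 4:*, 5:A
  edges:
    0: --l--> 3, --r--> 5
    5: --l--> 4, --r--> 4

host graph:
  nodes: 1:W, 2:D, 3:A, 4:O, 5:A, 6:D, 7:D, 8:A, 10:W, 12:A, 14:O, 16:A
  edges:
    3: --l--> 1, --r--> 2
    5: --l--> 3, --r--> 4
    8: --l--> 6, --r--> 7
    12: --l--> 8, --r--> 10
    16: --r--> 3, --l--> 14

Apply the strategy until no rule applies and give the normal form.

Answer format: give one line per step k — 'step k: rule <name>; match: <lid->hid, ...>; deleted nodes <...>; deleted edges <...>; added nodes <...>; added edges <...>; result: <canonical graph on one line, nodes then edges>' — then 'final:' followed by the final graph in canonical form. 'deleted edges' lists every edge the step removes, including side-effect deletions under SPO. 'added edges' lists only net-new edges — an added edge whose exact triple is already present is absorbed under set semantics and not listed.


step 1: rule r2; match: 0->5, 1->3, 2->1, 3->2, 4->4; deleted nodes 1, 3; deleted edges (3,1,l); (3,2,r); (5,3,l); (16,3,r); added nodes 17; added edges (5,17,l); (17,2,l); (17,4,r); result: nodes: 2:D, 4:O, 5:A, 6:D, 7:D, 8:A, 10:W, 12:A, 14:O, 16:A, 17:A edges: (5,4,r); (5,17,l); (8,6,l); (8,7,r); (12,8,l); (12,10,r); (16,14,l); (17,2,l); (17,4,r)
step 2: rule r3; match: 0->12, 1->8, 2->6, 3->7, 4->10; deleted nodes 6, 8; deleted edges (8,6,l); (8,7,r); (12,8,l); (12,10,r); added nodes 18; added edges (12,7,l); (12,18,r); (18,10,l); (18,10,r); result: nodes: 2:D, 4:O, 5:A, 7:D, 10:W, 12:A, 14:O, 16:A, 17:A, 18:A edges: (5,4,r); (5,17,l); (12,7,l); (12,18,r); (16,14,l); (17,2,l); (17,4,r); (18,10,l); (18,10,r)
final:
nodes: 2:D, 4:O, 5:A, 7:D, 10:W, 12:A, 14:O, 16:A, 17:A, 18:A
edges: (5,4,r); (5,17,l); (12,7,l); (12,18,r); (16,14,l); (17,2,l); (17,4,r); (18,10,l); (18,10,r)


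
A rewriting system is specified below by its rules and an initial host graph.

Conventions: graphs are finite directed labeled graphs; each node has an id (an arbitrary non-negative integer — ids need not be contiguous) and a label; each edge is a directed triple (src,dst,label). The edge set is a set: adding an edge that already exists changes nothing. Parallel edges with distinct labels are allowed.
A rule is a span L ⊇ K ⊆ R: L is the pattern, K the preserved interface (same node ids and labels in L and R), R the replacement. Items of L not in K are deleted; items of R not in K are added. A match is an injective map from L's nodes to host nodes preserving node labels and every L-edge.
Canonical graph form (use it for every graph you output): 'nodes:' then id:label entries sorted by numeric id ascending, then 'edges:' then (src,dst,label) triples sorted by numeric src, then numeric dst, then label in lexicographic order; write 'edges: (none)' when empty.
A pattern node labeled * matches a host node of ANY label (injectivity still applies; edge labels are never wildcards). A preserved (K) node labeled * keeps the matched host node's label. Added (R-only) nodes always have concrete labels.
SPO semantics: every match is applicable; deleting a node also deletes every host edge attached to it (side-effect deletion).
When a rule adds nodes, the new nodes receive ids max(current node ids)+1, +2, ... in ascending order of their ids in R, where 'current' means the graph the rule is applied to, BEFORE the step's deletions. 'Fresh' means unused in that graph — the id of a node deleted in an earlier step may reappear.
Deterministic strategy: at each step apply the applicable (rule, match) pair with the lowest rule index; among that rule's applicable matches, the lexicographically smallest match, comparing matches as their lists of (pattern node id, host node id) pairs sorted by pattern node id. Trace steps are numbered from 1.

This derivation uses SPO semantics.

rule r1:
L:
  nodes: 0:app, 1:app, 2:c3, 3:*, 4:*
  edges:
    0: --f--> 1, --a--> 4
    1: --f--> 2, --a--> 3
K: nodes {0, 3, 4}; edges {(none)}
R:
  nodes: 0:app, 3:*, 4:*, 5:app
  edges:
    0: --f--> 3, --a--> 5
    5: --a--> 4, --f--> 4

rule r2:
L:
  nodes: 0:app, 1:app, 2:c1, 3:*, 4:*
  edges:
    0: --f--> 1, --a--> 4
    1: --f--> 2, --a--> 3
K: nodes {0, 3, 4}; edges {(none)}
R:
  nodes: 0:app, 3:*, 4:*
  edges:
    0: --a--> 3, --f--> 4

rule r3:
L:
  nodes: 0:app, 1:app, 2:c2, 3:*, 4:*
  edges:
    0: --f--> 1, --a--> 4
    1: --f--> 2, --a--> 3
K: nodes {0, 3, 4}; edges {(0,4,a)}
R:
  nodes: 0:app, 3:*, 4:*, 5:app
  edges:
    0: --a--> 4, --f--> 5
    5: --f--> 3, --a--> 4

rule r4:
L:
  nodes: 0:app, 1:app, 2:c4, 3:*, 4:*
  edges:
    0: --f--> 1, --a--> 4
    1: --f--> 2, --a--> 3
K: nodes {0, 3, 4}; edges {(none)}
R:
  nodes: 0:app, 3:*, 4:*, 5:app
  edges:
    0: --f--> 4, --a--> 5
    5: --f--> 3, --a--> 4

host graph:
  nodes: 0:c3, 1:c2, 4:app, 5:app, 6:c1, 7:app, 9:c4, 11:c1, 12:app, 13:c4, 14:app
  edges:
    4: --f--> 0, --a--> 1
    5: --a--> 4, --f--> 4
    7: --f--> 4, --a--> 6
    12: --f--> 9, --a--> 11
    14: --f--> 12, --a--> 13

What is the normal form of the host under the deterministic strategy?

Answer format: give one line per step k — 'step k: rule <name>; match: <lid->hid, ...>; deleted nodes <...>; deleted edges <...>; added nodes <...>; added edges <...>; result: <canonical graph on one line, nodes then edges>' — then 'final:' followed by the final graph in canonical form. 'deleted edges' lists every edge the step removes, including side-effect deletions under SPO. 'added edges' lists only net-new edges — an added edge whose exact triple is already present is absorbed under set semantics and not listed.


step 1: rule r1; match: 0->7, 1->4, 2->0, 3->1, 4->6; deleted nodes 0, 4; deleted edges (4,0,f); (4,1,a); (5,4,a); (5,4,f); (7,4,f); (7,6,a); added nodes 15; added edges (7,1,f); (7,15,a); (15,6,a); (15,6,f); result: nodes: 1:c2, 5:app, 6:c1, 7:app, 9:c4, 11:c1, 12:app, 13:c4, 14:app, 15:app edges: (7,1,f); (7,15,a); (12,9,f); (12,11,a); (14,12,f); (14,13,a); (15,6,a); (15,6,f)
step 2: rule r4; match: 0->14, 1->12, 2->9, 3->11, 4->13; deleted nodes 9, 12; deleted edges (12,9,f); (12,11,a); (14,12,f); (14,13,a); added nodes 16; added edges (14,13,f); (14,16,a); (16,11,f); (16,13,a); result: nodes: 1:c2, 5:app, 6:c1, 7:app, 11:c1, 13:c4, 14:app, 15:app, 16:app edges: (7,1,f); (7,15,a); (14,13,f); (14,16,a); (15,6,a); (15,6,f); (16,11,f); (16,13,a)
final:
nodes: 1:c2, 5:app, 6:c1, 7:app, 11:c1, 13:c4, 14:app, 15:app, 16:app
edges: (7,1,f); (7,15,a); (14,13,f); (14,16,a); (15,6,a); (15,6,f); (16,11,f); (16,13,a)


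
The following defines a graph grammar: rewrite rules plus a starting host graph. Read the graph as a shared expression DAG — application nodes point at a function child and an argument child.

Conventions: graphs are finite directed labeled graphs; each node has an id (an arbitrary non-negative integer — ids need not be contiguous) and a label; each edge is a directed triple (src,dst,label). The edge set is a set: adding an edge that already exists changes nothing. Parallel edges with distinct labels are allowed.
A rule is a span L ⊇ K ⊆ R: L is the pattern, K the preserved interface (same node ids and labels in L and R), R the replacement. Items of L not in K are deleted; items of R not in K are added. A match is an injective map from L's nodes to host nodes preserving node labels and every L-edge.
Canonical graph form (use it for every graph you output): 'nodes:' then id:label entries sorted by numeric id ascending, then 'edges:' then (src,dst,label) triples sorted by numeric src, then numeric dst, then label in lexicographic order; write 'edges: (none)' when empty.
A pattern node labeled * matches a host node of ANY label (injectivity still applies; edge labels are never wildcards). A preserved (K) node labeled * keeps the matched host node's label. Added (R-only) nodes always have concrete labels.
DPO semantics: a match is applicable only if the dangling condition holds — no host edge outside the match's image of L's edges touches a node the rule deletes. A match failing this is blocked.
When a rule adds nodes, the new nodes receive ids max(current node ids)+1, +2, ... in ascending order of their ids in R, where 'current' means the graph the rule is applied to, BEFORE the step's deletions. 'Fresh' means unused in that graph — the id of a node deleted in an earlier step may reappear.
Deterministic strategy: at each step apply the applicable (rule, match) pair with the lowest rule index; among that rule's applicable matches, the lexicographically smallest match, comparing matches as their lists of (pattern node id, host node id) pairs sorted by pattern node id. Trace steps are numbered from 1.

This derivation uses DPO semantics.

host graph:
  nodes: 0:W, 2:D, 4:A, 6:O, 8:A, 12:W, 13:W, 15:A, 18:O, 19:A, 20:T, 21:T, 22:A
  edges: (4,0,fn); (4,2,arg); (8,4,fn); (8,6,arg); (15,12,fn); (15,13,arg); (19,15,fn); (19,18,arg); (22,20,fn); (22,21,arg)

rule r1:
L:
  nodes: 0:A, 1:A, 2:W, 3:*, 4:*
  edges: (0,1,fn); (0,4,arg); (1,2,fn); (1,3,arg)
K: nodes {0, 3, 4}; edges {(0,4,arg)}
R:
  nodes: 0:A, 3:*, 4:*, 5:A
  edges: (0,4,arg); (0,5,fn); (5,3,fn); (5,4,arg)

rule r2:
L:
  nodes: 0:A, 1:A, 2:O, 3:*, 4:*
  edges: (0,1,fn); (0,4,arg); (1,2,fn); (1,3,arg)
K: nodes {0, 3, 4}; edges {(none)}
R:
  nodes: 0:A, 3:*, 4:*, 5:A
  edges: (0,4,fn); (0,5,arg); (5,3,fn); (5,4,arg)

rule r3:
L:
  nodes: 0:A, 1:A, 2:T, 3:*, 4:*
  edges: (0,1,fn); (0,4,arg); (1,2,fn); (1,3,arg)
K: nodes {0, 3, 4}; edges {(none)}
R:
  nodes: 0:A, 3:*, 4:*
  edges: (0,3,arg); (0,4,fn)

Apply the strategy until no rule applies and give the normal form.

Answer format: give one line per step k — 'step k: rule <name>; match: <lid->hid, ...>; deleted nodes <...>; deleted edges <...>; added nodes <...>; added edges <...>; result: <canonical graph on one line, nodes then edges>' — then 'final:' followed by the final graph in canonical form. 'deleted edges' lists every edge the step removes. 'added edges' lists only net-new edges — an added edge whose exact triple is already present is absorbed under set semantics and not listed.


step 1: rule r1; match: 0->8, 1->4, 2->0, 3->2, 4->6; deleted nodes 0, 4; deleted edges (4,0,fn); (4,2,arg); (8,4,fn); added nodes 23; added edges (8,23,fn); (23,2,fn); (23,6,arg); result: nodes: 2:D, 6:O, 8:A, 12:W, 13:W, 15:A, 18:O, 19:A, 20:T, 21:T, 22:A, 23:A edges: (8,6,arg); (8,23,fn); (15,12,fn); (15,13,arg); (19,15,fn); (19,18,arg); (22,20,fn); (22,21,arg); (23,2,fn); (23,6,arg)
step 2: rule r1; match: 0->19, 1->15, 2->12, 3->13, 4->18; deleted nodes 12, 15; deleted edges (15,12,fn); (15,13,arg); (19,15,fn); added nodes 24; added edges (19,24,fn); (24,13,fn); (24,18,arg); result: nodes: 2:D, 6:O, 8:A, 13:W, 18:O, 19:A, 20:T, 21:T, 22:A, 23:A, 24:A edges: (8,6,arg); (8,23,fn); (19,18,arg); (19,24,fn); (22,20,fn); (22,21,arg); (23,2,fn); (23,6,arg); (24,13,fn); (24,18,arg)
final:
nodes: 2:D, 6:O, 8:A, 13:W, 18:O, 19:A, 20:T, 21:T, 22:A, 23:A, 24:A
edges: (8,6,arg); (8,23,fn); (19,18,arg); (19,24,fn); (22,20,fn); (22,21,arg); (23,2,fn); (23,6,arg); (24,13,fn); (24,18,arg)


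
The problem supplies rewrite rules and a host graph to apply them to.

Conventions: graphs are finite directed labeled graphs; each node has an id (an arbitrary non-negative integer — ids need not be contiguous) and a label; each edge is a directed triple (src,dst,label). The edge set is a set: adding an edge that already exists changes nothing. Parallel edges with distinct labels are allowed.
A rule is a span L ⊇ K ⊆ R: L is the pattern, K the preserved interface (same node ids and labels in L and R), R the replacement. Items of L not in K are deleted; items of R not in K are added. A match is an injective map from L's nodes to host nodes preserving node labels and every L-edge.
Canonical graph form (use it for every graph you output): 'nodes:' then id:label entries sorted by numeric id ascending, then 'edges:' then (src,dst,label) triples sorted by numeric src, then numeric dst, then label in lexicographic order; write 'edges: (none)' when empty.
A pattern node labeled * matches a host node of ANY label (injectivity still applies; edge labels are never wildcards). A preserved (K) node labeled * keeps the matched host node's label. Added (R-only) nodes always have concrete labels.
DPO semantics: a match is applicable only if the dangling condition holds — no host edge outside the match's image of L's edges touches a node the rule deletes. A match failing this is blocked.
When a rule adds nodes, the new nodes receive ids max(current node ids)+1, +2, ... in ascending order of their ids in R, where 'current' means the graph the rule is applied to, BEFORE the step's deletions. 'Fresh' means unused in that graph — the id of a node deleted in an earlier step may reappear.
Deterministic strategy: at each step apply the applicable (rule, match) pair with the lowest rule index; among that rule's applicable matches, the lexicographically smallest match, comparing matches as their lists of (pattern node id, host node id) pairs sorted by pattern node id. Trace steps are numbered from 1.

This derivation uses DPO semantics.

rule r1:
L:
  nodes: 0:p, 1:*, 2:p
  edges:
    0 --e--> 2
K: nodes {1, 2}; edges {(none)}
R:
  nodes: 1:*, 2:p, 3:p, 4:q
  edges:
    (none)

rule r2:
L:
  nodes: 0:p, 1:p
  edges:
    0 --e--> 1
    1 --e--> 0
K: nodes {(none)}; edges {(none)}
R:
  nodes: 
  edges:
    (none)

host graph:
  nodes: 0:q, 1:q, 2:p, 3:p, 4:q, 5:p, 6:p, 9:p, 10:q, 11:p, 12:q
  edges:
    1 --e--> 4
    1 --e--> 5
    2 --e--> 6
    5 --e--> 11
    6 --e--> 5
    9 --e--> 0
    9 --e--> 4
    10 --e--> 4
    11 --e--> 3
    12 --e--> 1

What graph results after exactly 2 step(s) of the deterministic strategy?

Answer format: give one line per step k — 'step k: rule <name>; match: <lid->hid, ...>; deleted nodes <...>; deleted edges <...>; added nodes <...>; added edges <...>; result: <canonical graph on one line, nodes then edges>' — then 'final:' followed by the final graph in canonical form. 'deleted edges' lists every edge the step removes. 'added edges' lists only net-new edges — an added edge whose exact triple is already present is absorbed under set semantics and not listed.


step 1: rule r1; match: 0->2, 1->0, 2->6; deleted nodes 2; deleted edges (2,6,e); added nodes 13, 14; added edges (none); result: nodes: 0:q, 1:q, 3:p, 4:q, 5:p, 6:p, 9:p, 10:q, 11:p, 12:q, 13:p, 14:q edges: (1,4,e); (1,5,e); (5,11,e); (6,5,e); (9,0,e); (9,4,e); (10,4,e); (11,3,e); (12,1,e)
step 2: rule r1; match: 0->6, 1->0, 2->5; deleted nodes 6; deleted edges (6,5,e); added nodes 15, 16; added edges (none); result: nodes: 0:q, 1:q, 3:p, 4:q, 5:p, 9:p, 10:q, 11:p, 12:q, 13:p, 14:q, 15:p, 16:q edges: (1,4,e); (1,5,e); (5,11,e); (9,0,e); (9,4,e); (10,4,e); (11,3,e); (12,1,e)
final:
nodes: 0:q, 1:q, 3:p, 4:q, 5:p, 9:p, 10:q, 11:p, 12:q, 13:p, 14:q, 15:p, 16:q
edges: (1,4,e); (1,5,e); (5,11,e); (9,0,e); (9,4,e); (10,4,e); (11,3,e); (12,1,e)


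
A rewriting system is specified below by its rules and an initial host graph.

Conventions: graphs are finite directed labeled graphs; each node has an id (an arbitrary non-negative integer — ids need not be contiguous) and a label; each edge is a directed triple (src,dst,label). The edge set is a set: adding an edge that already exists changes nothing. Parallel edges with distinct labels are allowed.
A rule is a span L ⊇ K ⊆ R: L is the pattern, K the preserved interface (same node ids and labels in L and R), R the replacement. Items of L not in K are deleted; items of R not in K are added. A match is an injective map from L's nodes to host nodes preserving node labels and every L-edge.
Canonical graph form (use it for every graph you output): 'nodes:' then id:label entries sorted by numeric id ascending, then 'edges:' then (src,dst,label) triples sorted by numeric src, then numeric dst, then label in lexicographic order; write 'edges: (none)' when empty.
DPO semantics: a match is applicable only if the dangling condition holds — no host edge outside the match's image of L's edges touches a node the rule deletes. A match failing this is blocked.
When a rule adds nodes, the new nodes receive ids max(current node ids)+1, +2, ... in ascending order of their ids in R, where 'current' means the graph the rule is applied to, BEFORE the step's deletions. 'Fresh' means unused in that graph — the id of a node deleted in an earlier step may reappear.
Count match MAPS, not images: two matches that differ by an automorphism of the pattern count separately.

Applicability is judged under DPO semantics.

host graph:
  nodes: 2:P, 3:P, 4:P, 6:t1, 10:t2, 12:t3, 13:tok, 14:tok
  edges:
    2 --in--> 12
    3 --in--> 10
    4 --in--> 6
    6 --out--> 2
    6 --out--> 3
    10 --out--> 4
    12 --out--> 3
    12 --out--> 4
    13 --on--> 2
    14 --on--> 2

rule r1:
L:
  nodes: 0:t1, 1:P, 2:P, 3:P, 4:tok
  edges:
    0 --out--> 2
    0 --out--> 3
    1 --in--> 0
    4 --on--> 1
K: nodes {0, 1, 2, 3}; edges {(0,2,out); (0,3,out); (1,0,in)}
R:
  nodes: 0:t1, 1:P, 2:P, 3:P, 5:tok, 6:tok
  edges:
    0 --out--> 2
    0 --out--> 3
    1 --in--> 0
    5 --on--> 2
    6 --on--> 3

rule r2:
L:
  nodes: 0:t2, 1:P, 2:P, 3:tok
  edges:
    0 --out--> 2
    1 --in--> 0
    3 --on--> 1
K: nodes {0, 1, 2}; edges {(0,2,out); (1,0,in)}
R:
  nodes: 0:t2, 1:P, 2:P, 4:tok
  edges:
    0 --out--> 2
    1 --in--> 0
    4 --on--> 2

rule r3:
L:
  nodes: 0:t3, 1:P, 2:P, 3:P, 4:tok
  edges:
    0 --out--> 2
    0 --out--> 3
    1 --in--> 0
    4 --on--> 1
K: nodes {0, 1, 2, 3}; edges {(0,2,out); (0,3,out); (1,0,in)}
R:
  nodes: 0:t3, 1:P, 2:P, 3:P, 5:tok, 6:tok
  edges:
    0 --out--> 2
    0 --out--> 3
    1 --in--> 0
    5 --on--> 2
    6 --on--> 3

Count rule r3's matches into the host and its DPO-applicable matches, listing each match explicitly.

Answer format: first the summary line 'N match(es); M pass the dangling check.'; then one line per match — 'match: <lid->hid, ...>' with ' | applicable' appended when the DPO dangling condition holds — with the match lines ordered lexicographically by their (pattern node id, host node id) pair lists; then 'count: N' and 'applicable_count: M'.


4 match(es); 4 pass the dangling check.
match: 0->12, 1->2, 2->3, 3->4, 4->13 | applicable
match: 0->12, 1->2, 2->3, 3->4, 4->14 | applicable
match: 0->12, 1->2, 2->4, 3->3, 4->13 | applicable
match: 0->12, 1->2, 2->4, 3->3, 4->14 | applicable
count: 4
applicable_count: 4


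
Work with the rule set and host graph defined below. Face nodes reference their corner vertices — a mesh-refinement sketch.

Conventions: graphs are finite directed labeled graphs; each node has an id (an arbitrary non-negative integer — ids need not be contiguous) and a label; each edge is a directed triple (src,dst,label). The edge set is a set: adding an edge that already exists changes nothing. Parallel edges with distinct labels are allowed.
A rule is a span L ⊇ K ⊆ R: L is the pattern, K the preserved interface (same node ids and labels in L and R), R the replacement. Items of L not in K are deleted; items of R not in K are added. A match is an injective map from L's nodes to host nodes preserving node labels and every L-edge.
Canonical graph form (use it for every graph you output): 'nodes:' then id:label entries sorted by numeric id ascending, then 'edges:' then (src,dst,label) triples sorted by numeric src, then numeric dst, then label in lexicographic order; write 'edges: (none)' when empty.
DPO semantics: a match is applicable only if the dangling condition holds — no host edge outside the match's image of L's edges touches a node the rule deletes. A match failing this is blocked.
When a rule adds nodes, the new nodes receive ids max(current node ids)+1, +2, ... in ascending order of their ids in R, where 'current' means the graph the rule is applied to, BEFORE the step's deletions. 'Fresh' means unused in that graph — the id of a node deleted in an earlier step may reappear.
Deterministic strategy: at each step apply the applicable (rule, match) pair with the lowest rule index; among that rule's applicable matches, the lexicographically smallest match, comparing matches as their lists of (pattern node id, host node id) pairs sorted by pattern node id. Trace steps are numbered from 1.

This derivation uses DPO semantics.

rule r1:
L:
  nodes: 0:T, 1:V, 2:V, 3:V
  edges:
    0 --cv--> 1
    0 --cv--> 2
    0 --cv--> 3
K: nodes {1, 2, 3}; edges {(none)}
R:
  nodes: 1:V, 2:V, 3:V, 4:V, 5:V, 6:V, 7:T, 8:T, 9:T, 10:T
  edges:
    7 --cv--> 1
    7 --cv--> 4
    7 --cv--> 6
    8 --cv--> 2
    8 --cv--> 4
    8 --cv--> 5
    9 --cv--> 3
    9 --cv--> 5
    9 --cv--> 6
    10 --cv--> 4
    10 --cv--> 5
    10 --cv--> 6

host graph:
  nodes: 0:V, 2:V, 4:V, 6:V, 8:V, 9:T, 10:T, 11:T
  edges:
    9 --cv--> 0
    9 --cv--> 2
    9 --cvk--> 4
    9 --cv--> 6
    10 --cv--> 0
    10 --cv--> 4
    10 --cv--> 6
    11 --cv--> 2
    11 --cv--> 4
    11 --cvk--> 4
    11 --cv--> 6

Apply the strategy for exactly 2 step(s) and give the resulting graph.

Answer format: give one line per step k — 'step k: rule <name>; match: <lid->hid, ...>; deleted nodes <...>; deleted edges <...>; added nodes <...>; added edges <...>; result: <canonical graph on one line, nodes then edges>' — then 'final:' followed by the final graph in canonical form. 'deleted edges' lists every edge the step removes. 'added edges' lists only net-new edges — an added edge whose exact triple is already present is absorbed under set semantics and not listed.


step 1: rule r1; match: 0->10, 1->0, 2->4, 3->6; deleted nodes 10; deleted edges (10,0,cv); (10,4,cv); (10,6,cv); added nodes 12, 13, 14, 15, 16, 17, 18; added edges (15,0,cv); (15,12,cv); (15,14,cv); (16,4,cv); (16,12,cv); (16,13,cv); (17,6,cv); (17,13,cv); (17,14,cv); (18,12,cv); (18,13,cv); (18,14,cv); result: nodes: 0:V, 2:V, 4:V, 6:V, 8:V, 9:T, 11:T, 12:V, 13:V, 14:V, 15:T, 16:T, 17:T, 18:T edges: (9,0,cv); (9,2,cv); (9,4,cvk); (9,6,cv); (11,2,cv); (11,4,cv); (11,4,cvk); (11,6,cv); (15,0,cv); (15,12,cv); (15,14,cv); (16,4,cv); (16,12,cv); (16,13,cv); (17,6,cv); (17,13,cv); (17,14,cv); (18,12,cv); (18,13,cv); (18,14,cv)
step 2: rule r1; match: 0->15, 1->0, 2->12, 3->14; deleted nodes 15; deleted edges (15,0,cv); (15,12,cv); (15,14,cv); added nodes 19, 20, 21, 22, 23, 24, 25; added edges (22,0,cv); (22,19,cv); (22,21,cv); (23,12,cv); (23,19,cv); (23,20,cv); (24,14,cv); (24,20,cv); (24,21,cv); (25,19,cv); (25,20,cv); (25,21,cv); result: nodes: 0:V, 2:V, 4:V, 6:V, 8:V, 9:T, 11:T, 12:V, 13:V, 14:V, 16:T, 17:T, 18:T, 19:V, 20:V, 21:V, 22:T, 23:T, 24:T, 25:T edges: (9,0,cv); (9,2,cv); (9,4,cvk); (9,6,cv); (11,2,cv); (11,4,cv); (11,4,cvk); (11,6,cv); (16,4,cv); (16,12,cv); (16,13,cv); (17,6,cv); (17,13,cv); (17,14,cv); (18,12,cv); (18,13,cv); (18,14,cv); (22,0,cv); (22,19,cv); (22,21,cv); (23,12,cv); (23,19,cv); (23,20,cv); (24,14,cv); (24,20,cv); (24,21,cv); (25,19,cv); (25,20,cv); (25,21,cv)
final:
nodes: 0:V, 2:V, 4:V, 6:V, 8:V, 9:T, 11:T, 12:V, 13:V, 14:V, 16:T, 17:T, 18:T, 19:V, 20:V, 21:V, 22:T, 23:T, 24:T, 25:T
edges: (9,0,cv); (9,2,cv); (9,4,cvk); (9,6,cv); (11,2,cv); (11,4,cv); (11,4,cvk); (11,6,cv); (16,4,cv); (16,12,cv); (16,13,cv); (17,6,cv); (17,13,cv); (17,14,cv); (18,12,cv); (18,13,cv); (18,14,cv); (22,0,cv); (22,19,cv); (22,21,cv); (23,12,cv); (23,19,cv); (23,20,cv); (24,14,cv); (24,20,cv); (24,21,cv); (25,19,cv); (25,20,cv); (25,21,cv)


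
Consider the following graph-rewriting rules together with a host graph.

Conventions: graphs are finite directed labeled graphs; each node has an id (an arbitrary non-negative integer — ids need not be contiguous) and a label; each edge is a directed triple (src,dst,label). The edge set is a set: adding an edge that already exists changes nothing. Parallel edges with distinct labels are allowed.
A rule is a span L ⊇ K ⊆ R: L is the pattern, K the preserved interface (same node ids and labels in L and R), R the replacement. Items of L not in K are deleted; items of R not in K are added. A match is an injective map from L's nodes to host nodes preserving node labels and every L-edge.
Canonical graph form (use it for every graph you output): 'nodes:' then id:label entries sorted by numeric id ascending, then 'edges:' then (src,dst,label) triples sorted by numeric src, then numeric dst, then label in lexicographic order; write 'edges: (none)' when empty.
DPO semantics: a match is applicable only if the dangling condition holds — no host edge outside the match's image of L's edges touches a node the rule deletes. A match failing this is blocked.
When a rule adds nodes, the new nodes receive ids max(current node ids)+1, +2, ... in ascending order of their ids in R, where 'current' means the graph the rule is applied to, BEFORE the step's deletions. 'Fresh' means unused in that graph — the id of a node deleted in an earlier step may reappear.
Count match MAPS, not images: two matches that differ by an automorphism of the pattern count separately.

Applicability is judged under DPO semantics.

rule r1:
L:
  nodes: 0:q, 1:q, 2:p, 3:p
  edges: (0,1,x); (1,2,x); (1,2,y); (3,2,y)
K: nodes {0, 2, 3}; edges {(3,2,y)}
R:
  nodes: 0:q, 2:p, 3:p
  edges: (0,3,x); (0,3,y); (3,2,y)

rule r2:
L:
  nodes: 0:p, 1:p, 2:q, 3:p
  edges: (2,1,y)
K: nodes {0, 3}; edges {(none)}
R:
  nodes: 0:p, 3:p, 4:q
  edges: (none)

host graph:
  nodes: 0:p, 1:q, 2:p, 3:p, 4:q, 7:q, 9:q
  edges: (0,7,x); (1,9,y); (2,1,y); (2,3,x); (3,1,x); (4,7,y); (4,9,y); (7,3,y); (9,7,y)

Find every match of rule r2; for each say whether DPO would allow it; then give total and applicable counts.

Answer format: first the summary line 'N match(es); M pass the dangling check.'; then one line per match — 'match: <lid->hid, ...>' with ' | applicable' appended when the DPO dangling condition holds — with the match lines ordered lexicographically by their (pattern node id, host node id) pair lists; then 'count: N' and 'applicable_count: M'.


2 match(es); 0 pass the dangling check.
match: 0->0, 1->3, 2->7, 3->2
match: 0->2, 1->3, 2->7, 3->0
count: 2
applicable_count: 0


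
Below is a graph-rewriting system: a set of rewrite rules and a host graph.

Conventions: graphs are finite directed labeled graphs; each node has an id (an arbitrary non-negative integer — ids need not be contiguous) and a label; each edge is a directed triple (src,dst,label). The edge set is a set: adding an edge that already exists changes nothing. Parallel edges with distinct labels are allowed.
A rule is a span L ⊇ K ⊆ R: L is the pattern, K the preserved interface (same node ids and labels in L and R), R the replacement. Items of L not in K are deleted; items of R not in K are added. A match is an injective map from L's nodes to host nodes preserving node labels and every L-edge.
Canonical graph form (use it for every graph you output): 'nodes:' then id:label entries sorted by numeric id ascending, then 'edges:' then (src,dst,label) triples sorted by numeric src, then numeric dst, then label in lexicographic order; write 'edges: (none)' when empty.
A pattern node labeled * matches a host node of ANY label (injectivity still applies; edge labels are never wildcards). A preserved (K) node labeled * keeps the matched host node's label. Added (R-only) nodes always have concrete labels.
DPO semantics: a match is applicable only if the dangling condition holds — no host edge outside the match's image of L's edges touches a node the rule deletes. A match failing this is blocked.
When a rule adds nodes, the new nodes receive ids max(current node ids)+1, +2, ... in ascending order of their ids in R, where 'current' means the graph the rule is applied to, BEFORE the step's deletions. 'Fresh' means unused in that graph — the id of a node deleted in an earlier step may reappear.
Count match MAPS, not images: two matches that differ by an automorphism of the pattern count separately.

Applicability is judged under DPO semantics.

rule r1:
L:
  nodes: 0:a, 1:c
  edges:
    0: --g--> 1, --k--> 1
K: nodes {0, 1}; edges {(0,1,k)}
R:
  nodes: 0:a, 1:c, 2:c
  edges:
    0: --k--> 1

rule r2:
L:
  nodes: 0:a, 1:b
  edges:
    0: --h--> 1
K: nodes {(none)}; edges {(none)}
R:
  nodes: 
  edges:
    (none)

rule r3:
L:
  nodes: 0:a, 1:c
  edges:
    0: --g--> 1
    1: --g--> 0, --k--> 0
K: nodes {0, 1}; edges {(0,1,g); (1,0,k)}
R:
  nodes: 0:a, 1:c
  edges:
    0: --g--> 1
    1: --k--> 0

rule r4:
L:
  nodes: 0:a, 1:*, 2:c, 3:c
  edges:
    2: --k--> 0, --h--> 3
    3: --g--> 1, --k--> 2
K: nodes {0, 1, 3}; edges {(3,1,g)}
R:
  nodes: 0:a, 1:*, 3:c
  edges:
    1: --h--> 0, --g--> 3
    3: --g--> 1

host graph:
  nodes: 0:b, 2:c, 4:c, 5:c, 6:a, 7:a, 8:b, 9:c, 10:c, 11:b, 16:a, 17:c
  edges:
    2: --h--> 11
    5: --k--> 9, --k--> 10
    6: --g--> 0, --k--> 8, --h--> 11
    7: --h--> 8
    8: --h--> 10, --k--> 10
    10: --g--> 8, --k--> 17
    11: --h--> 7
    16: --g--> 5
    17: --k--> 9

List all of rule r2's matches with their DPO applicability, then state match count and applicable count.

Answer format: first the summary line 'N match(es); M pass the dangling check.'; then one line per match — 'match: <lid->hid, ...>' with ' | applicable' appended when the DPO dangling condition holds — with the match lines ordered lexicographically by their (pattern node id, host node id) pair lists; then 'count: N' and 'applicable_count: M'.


2 match(es); 0 pass the dangling check.
match: 0->6, 1->11
match: 0->7, 1->8
count: 2
applicable_count: 0
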